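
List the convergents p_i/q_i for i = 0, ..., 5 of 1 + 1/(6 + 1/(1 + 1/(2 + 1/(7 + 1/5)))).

1/1, 7/6, 8/7, 23/20, 169/147, 868/755

Using the convergent recurrence p_i = a_i*p_{i-1} + p_{i-2}, q_i = a_i*q_{i-1} + q_{i-2} with p_{-2}=0, p_{-1}=1, q_{-2}=1, q_{-1}=0:
  i=0: a_0=1, p_0 = 1*1 + 0 = 1, q_0 = 1*0 + 1 = 1.
  i=1: a_1=6, p_1 = 6*1 + 1 = 7, q_1 = 6*1 + 0 = 6.
  i=2: a_2=1, p_2 = 1*7 + 1 = 8, q_2 = 1*6 + 1 = 7.
  i=3: a_3=2, p_3 = 2*8 + 7 = 23, q_3 = 2*7 + 6 = 20.
  i=4: a_4=7, p_4 = 7*23 + 8 = 169, q_4 = 7*20 + 7 = 147.
  i=5: a_5=5, p_5 = 5*169 + 23 = 868, q_5 = 5*147 + 20 = 755.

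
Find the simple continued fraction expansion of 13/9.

[1; 2, 4]

Run the Euclidean algorithm on 13 and 9; the successive quotients are the partial quotients a_0, a_1, ... (each step inverts the fractional part left over by the previous one):
  13 = 1*9 + 4, so a_0 = 1.
  9 = 2*4 + 1, so a_1 = 2.
  4 = 4*1 + 0, so a_2 = 4.
The remainder reaches 0 after 3 divisions, so the expansion has 3 partial quotients, read off in order.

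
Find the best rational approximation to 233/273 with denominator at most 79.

64/75

Expand x = 233/273 as a continued fraction with the Euclidean algorithm:
  233 = 0*273 + 233, so a_0 = 0.
  273 = 1*233 + 40, so a_1 = 1.
  233 = 5*40 + 33, so a_2 = 5.
  40 = 1*33 + 7, so a_3 = 1.
  33 = 4*7 + 5, so a_4 = 4.
  7 = 1*5 + 2, so a_5 = 1.
  5 = 2*2 + 1, so a_6 = 2.
  2 = 2*1 + 0, so a_7 = 2.
so x = [0; 1, 5, 1, 4, 1, 2, 2].
Convergents (p_i = a_i*p_{i-1} + p_{i-2}, q_i = a_i*q_{i-1} + q_{i-2} with p_{-2}=0, p_{-1}=1, q_{-2}=1, q_{-1}=0), until the denominator exceeds 79:
  i=0: a_0=0, p_0 = 0*1 + 0 = 0, q_0 = 0*0 + 1 = 1.
  i=1: a_1=1, p_1 = 1*0 + 1 = 1, q_1 = 1*1 + 0 = 1.
  i=2: a_2=5, p_2 = 5*1 + 0 = 5, q_2 = 5*1 + 1 = 6.
  i=3: a_3=1, p_3 = 1*5 + 1 = 6, q_3 = 1*6 + 1 = 7.
  i=4: a_4=4, p_4 = 4*6 + 5 = 29, q_4 = 4*7 + 6 = 34.
  i=5: a_5=1, p_5 = 1*29 + 6 = 35, q_5 = 1*34 + 7 = 41.
  i=6: a_6=2, p_6 = 2*35 + 29 = 99, q_6 = 2*41 + 34 = 116.
q_6 = 116 > 79, so the last convergent with denominator <= 79 is p_5/q_5 = 35/41.
The closest fraction with denominator <= 79 is either p_5/q_5 or the intermediate fraction (k*p_5 + p_4)/(k*q_5 + q_4) with the largest k >= 1 whose denominator stays <= 79; these approach x as k grows, and every other convergent or intermediate fraction in range is farther away.
Largest k: floor((79 - q_4)/q_5) = floor((79 - 34)/41) = 1.
That gives (1*35 + 29)/(1*41 + 34) = 64/75.
Compare the errors: |x - 35/41| = |233*41 - 35*273|/(273*41) = 2/11193, and |x - 64/75| = |233*75 - 64*273|/(273*75) = 3/20475.
Cross-multiplying, 3*11193 = 33579 < 40950 = 2*20475, so 3/20475 is smaller: the intermediate fraction 64/75 is closer to x than 35/41.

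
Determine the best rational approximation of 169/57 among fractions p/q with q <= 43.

86/29

Expand x = 169/57 as a continued fraction with the Euclidean algorithm:
  169 = 2*57 + 55, so a_0 = 2.
  57 = 1*55 + 2, so a_1 = 1.
  55 = 27*2 + 1, so a_2 = 27.
  2 = 2*1 + 0, so a_3 = 2.
so x = [2; 1, 27, 2].
Convergents (p_i = a_i*p_{i-1} + p_{i-2}, q_i = a_i*q_{i-1} + q_{i-2} with p_{-2}=0, p_{-1}=1, q_{-2}=1, q_{-1}=0), until the denominator exceeds 43:
  i=0: a_0=2, p_0 = 2*1 + 0 = 2, q_0 = 2*0 + 1 = 1.
  i=1: a_1=1, p_1 = 1*2 + 1 = 3, q_1 = 1*1 + 0 = 1.
  i=2: a_2=27, p_2 = 27*3 + 2 = 83, q_2 = 27*1 + 1 = 28.
  i=3: a_3=2, p_3 = 2*83 + 3 = 169, q_3 = 2*28 + 1 = 57.
q_3 = 57 > 43, so the last convergent with denominator <= 43 is p_2/q_2 = 83/28.
The closest fraction with denominator <= 43 is either p_2/q_2 or the intermediate fraction (k*p_2 + p_1)/(k*q_2 + q_1) with the largest k >= 1 whose denominator stays <= 43; these approach x as k grows, and every other convergent or intermediate fraction in range is farther away.
Largest k: floor((43 - q_1)/q_2) = floor((43 - 1)/28) = 1.
That gives (1*83 + 3)/(1*28 + 1) = 86/29.
Compare the errors: |x - 83/28| = |169*28 - 83*57|/(57*28) = 1/1596, and |x - 86/29| = |169*29 - 86*57|/(57*29) = 1/1653.
Cross-multiplying, 1*1596 = 1596 < 1653 = 1*1653, so 1/1653 is smaller: the intermediate fraction 86/29 is closer to x than 83/28.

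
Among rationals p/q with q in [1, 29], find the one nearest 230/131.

Expand x = 230/131 as a continued fraction with the Euclidean algorithm:
  230 = 1*131 + 99, so a_0 = 1.
  131 = 1*99 + 32, so a_1 = 1.
  99 = 3*32 + 3, so a_2 = 3.
  32 = 10*3 + 2, so a_3 = 10.
  3 = 1*2 + 1, so a_4 = 1.
  2 = 2*1 + 0, so a_5 = 2.
so x = [1; 1, 3, 10, 1, 2].
Convergents (p_i = a_i*p_{i-1} + p_{i-2}, q_i = a_i*q_{i-1} + q_{i-2} with p_{-2}=0, p_{-1}=1, q_{-2}=1, q_{-1}=0), until the denominator exceeds 29:
  i=0: a_0=1, p_0 = 1*1 + 0 = 1, q_0 = 1*0 + 1 = 1.
  i=1: a_1=1, p_1 = 1*1 + 1 = 2, q_1 = 1*1 + 0 = 1.
  i=2: a_2=3, p_2 = 3*2 + 1 = 7, q_2 = 3*1 + 1 = 4.
  i=3: a_3=10, p_3 = 10*7 + 2 = 72, q_3 = 10*4 + 1 = 41.
q_3 = 41 > 29, so the last convergent with denominator <= 29 is p_2/q_2 = 7/4.
The closest fraction with denominator <= 29 is either p_2/q_2 or the intermediate fraction (k*p_2 + p_1)/(k*q_2 + q_1) with the largest k >= 1 whose denominator stays <= 29; these approach x as k grows, and every other convergent or intermediate fraction in range is farther away.
Largest k: floor((29 - q_1)/q_2) = floor((29 - 1)/4) = 7.
That gives (7*7 + 2)/(7*4 + 1) = 51/29.
Compare the errors: |x - 7/4| = |230*4 - 7*131|/(131*4) = 3/524, and |x - 51/29| = |230*29 - 51*131|/(131*29) = 11/3799.
Cross-multiplying, 11*524 = 5764 < 11397 = 3*3799, so 11/3799 is smaller: the intermediate fraction 51/29 is closer to x than 7/4.

51/29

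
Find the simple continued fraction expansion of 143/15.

Run the Euclidean algorithm on 143 and 15; the successive quotients are the partial quotients a_0, a_1, ... (each step inverts the fractional part left over by the previous one):
  143 = 9*15 + 8, so a_0 = 9.
  15 = 1*8 + 7, so a_1 = 1.
  8 = 1*7 + 1, so a_2 = 1.
  7 = 7*1 + 0, so a_3 = 7.
The remainder reaches 0 after 4 divisions, so the expansion has 4 partial quotients, read off in order.

[9; 1, 1, 7]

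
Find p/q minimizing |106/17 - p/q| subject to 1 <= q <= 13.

81/13

Expand x = 106/17 as a continued fraction with the Euclidean algorithm:
  106 = 6*17 + 4, so a_0 = 6.
  17 = 4*4 + 1, so a_1 = 4.
  4 = 4*1 + 0, so a_2 = 4.
so x = [6; 4, 4].
Convergents (p_i = a_i*p_{i-1} + p_{i-2}, q_i = a_i*q_{i-1} + q_{i-2} with p_{-2}=0, p_{-1}=1, q_{-2}=1, q_{-1}=0), until the denominator exceeds 13:
  i=0: a_0=6, p_0 = 6*1 + 0 = 6, q_0 = 6*0 + 1 = 1.
  i=1: a_1=4, p_1 = 4*6 + 1 = 25, q_1 = 4*1 + 0 = 4.
  i=2: a_2=4, p_2 = 4*25 + 6 = 106, q_2 = 4*4 + 1 = 17.
q_2 = 17 > 13, so the last convergent with denominator <= 13 is p_1/q_1 = 25/4.
The closest fraction with denominator <= 13 is either p_1/q_1 or the intermediate fraction (k*p_1 + p_0)/(k*q_1 + q_0) with the largest k >= 1 whose denominator stays <= 13; these approach x as k grows, and every other convergent or intermediate fraction in range is farther away.
Largest k: floor((13 - q_0)/q_1) = floor((13 - 1)/4) = 3.
That gives (3*25 + 6)/(3*4 + 1) = 81/13.
Compare the errors: |x - 25/4| = |106*4 - 25*17|/(17*4) = 1/68, and |x - 81/13| = |106*13 - 81*17|/(17*13) = 1/221.
Cross-multiplying, 1*68 = 68 < 221 = 1*221, so 1/221 is smaller: the intermediate fraction 81/13 is closer to x than 25/4.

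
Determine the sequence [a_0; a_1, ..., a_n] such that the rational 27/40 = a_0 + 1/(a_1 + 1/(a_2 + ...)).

Run the Euclidean algorithm on 27 and 40; the successive quotients are the partial quotients a_0, a_1, ... (each step inverts the fractional part left over by the previous one):
  27 = 0*40 + 27, so a_0 = 0.
  40 = 1*27 + 13, so a_1 = 1.
  27 = 2*13 + 1, so a_2 = 2.
  13 = 13*1 + 0, so a_3 = 13.
The remainder reaches 0 after 4 divisions, so the expansion has 4 partial quotients, read off in order.

[0; 1, 2, 13]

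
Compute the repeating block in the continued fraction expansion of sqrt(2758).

[52; (1, 1, 14, 1, 1, 104)]

Write x_i = (sqrt(2758) + m_i)/d_i with (m_0, d_0) = (0, 1). a_0 = floor(sqrt(2758)) = 52, since 52^2 = 2704 <= 2758 < 2809 = 53^2.
Iterate m_{i+1} = d_i*a_i - m_i, d_{i+1} = (2758 - m_{i+1}^2)/d_i, a_{i+1} = floor((a_0 + m_{i+1})/d_{i+1}):
  m_1 = 1*52 - 0 = 52, d_1 = (2758 - 52^2)/1 = 54/1 = 54, a_1 = floor((52 + 52)/54) = 1.
  m_2 = 54*1 - 52 = 2, d_2 = (2758 - 2^2)/54 = 2754/54 = 51, a_2 = floor((52 + 2)/51) = 1.
  m_3 = 51*1 - 2 = 49, d_3 = (2758 - 49^2)/51 = 357/51 = 7, a_3 = floor((52 + 49)/7) = 14.
  m_4 = 7*14 - 49 = 49, d_4 = (2758 - 49^2)/7 = 357/7 = 51, a_4 = floor((52 + 49)/51) = 1.
  m_5 = 51*1 - 49 = 2, d_5 = (2758 - 2^2)/51 = 2754/51 = 54, a_5 = floor((52 + 2)/54) = 1.
  m_6 = 54*1 - 2 = 52, d_6 = (2758 - 52^2)/54 = 54/54 = 1, a_6 = floor((52 + 52)/1) = 104.
  m_7 = 1*104 - 52 = 52, d_7 = (2758 - 52^2)/1 = 54/1 = 54: (m_7, d_7) = (m_1, d_1) = (52, 54), so from here the quotients repeat a_1, ..., a_6; the period length is 6.
Hence the expansion of sqrt(2758) is a_0 = 52 followed by the repeating block 1, 1, 14, 1, 1, 104 (period 6).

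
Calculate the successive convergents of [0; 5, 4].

0/1, 1/5, 4/21

Using the convergent recurrence p_i = a_i*p_{i-1} + p_{i-2}, q_i = a_i*q_{i-1} + q_{i-2} with p_{-2}=0, p_{-1}=1, q_{-2}=1, q_{-1}=0:
  i=0: a_0=0, p_0 = 0*1 + 0 = 0, q_0 = 0*0 + 1 = 1.
  i=1: a_1=5, p_1 = 5*0 + 1 = 1, q_1 = 5*1 + 0 = 5.
  i=2: a_2=4, p_2 = 4*1 + 0 = 4, q_2 = 4*5 + 1 = 21.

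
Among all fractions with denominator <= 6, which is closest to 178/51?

7/2

Expand x = 178/51 as a continued fraction with the Euclidean algorithm:
  178 = 3*51 + 25, so a_0 = 3.
  51 = 2*25 + 1, so a_1 = 2.
  25 = 25*1 + 0, so a_2 = 25.
so x = [3; 2, 25].
Convergents (p_i = a_i*p_{i-1} + p_{i-2}, q_i = a_i*q_{i-1} + q_{i-2} with p_{-2}=0, p_{-1}=1, q_{-2}=1, q_{-1}=0), until the denominator exceeds 6:
  i=0: a_0=3, p_0 = 3*1 + 0 = 3, q_0 = 3*0 + 1 = 1.
  i=1: a_1=2, p_1 = 2*3 + 1 = 7, q_1 = 2*1 + 0 = 2.
  i=2: a_2=25, p_2 = 25*7 + 3 = 178, q_2 = 25*2 + 1 = 51.
q_2 = 51 > 6, so the last convergent with denominator <= 6 is p_1/q_1 = 7/2.
The closest fraction with denominator <= 6 is either p_1/q_1 or the intermediate fraction (k*p_1 + p_0)/(k*q_1 + q_0) with the largest k >= 1 whose denominator stays <= 6; these approach x as k grows, and every other convergent or intermediate fraction in range is farther away.
Largest k: floor((6 - q_0)/q_1) = floor((6 - 1)/2) = 2.
That gives (2*7 + 3)/(2*2 + 1) = 17/5.
Compare the errors: |x - 7/2| = |178*2 - 7*51|/(51*2) = 1/102, and |x - 17/5| = |178*5 - 17*51|/(51*5) = 23/255.
Cross-multiplying, 1*255 = 255 < 2346 = 23*102, so 1/102 is smaller: the convergent 7/2 is closer to x than 17/5.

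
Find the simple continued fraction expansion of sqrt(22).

Write x_i = (sqrt(22) + m_i)/d_i with (m_0, d_0) = (0, 1). a_0 = floor(sqrt(22)) = 4, since 4^2 = 16 <= 22 < 25 = 5^2.
Iterate m_{i+1} = d_i*a_i - m_i, d_{i+1} = (22 - m_{i+1}^2)/d_i, a_{i+1} = floor((a_0 + m_{i+1})/d_{i+1}):
  m_1 = 1*4 - 0 = 4, d_1 = (22 - 4^2)/1 = 6/1 = 6, a_1 = floor((4 + 4)/6) = 1.
  m_2 = 6*1 - 4 = 2, d_2 = (22 - 2^2)/6 = 18/6 = 3, a_2 = floor((4 + 2)/3) = 2.
  m_3 = 3*2 - 2 = 4, d_3 = (22 - 4^2)/3 = 6/3 = 2, a_3 = floor((4 + 4)/2) = 4.
  m_4 = 2*4 - 4 = 4, d_4 = (22 - 4^2)/2 = 6/2 = 3, a_4 = floor((4 + 4)/3) = 2.
  m_5 = 3*2 - 4 = 2, d_5 = (22 - 2^2)/3 = 18/3 = 6, a_5 = floor((4 + 2)/6) = 1.
  m_6 = 6*1 - 2 = 4, d_6 = (22 - 4^2)/6 = 6/6 = 1, a_6 = floor((4 + 4)/1) = 8.
  m_7 = 1*8 - 4 = 4, d_7 = (22 - 4^2)/1 = 6/1 = 6: (m_7, d_7) = (m_1, d_1) = (4, 6), so from here the quotients repeat a_1, ..., a_6; the period length is 6.
Hence the expansion of sqrt(22) is a_0 = 4 followed by the repeating block 1, 2, 4, 2, 1, 8 (period 6).

[4; (1, 2, 4, 2, 1, 8)]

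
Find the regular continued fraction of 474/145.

Run the Euclidean algorithm on 474 and 145; the successive quotients are the partial quotients a_0, a_1, ... (each step inverts the fractional part left over by the previous one):
  474 = 3*145 + 39, so a_0 = 3.
  145 = 3*39 + 28, so a_1 = 3.
  39 = 1*28 + 11, so a_2 = 1.
  28 = 2*11 + 6, so a_3 = 2.
  11 = 1*6 + 5, so a_4 = 1.
  6 = 1*5 + 1, so a_5 = 1.
  5 = 5*1 + 0, so a_6 = 5.
The remainder reaches 0 after 7 divisions, so the expansion has 7 partial quotients, read off in order.

[3; 3, 1, 2, 1, 1, 5]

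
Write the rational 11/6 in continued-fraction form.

Run the Euclidean algorithm on 11 and 6; the successive quotients are the partial quotients a_0, a_1, ... (each step inverts the fractional part left over by the previous one):
  11 = 1*6 + 5, so a_0 = 1.
  6 = 1*5 + 1, so a_1 = 1.
  5 = 5*1 + 0, so a_2 = 5.
The remainder reaches 0 after 3 divisions, so the expansion has 3 partial quotients, read off in order.

[1; 1, 5]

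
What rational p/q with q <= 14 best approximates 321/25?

167/13

Expand x = 321/25 as a continued fraction with the Euclidean algorithm:
  321 = 12*25 + 21, so a_0 = 12.
  25 = 1*21 + 4, so a_1 = 1.
  21 = 5*4 + 1, so a_2 = 5.
  4 = 4*1 + 0, so a_3 = 4.
so x = [12; 1, 5, 4].
Convergents (p_i = a_i*p_{i-1} + p_{i-2}, q_i = a_i*q_{i-1} + q_{i-2} with p_{-2}=0, p_{-1}=1, q_{-2}=1, q_{-1}=0), until the denominator exceeds 14:
  i=0: a_0=12, p_0 = 12*1 + 0 = 12, q_0 = 12*0 + 1 = 1.
  i=1: a_1=1, p_1 = 1*12 + 1 = 13, q_1 = 1*1 + 0 = 1.
  i=2: a_2=5, p_2 = 5*13 + 12 = 77, q_2 = 5*1 + 1 = 6.
  i=3: a_3=4, p_3 = 4*77 + 13 = 321, q_3 = 4*6 + 1 = 25.
q_3 = 25 > 14, so the last convergent with denominator <= 14 is p_2/q_2 = 77/6.
The closest fraction with denominator <= 14 is either p_2/q_2 or the intermediate fraction (k*p_2 + p_1)/(k*q_2 + q_1) with the largest k >= 1 whose denominator stays <= 14; these approach x as k grows, and every other convergent or intermediate fraction in range is farther away.
Largest k: floor((14 - q_1)/q_2) = floor((14 - 1)/6) = 2.
That gives (2*77 + 13)/(2*6 + 1) = 167/13.
Compare the errors: |x - 77/6| = |321*6 - 77*25|/(25*6) = 1/150, and |x - 167/13| = |321*13 - 167*25|/(25*13) = 2/325.
Cross-multiplying, 2*150 = 300 < 325 = 1*325, so 2/325 is smaller: the intermediate fraction 167/13 is closer to x than 77/6.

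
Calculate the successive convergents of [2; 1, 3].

2/1, 3/1, 11/4

Using the convergent recurrence p_i = a_i*p_{i-1} + p_{i-2}, q_i = a_i*q_{i-1} + q_{i-2} with p_{-2}=0, p_{-1}=1, q_{-2}=1, q_{-1}=0:
  i=0: a_0=2, p_0 = 2*1 + 0 = 2, q_0 = 2*0 + 1 = 1.
  i=1: a_1=1, p_1 = 1*2 + 1 = 3, q_1 = 1*1 + 0 = 1.
  i=2: a_2=3, p_2 = 3*3 + 2 = 11, q_2 = 3*1 + 1 = 4.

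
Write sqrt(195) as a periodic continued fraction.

Write x_i = (sqrt(195) + m_i)/d_i with (m_0, d_0) = (0, 1). a_0 = floor(sqrt(195)) = 13, since 13^2 = 169 <= 195 < 196 = 14^2.
Iterate m_{i+1} = d_i*a_i - m_i, d_{i+1} = (195 - m_{i+1}^2)/d_i, a_{i+1} = floor((a_0 + m_{i+1})/d_{i+1}):
  m_1 = 1*13 - 0 = 13, d_1 = (195 - 13^2)/1 = 26/1 = 26, a_1 = floor((13 + 13)/26) = 1.
  m_2 = 26*1 - 13 = 13, d_2 = (195 - 13^2)/26 = 26/26 = 1, a_2 = floor((13 + 13)/1) = 26.
  m_3 = 1*26 - 13 = 13, d_3 = (195 - 13^2)/1 = 26/1 = 26: (m_3, d_3) = (m_1, d_1) = (13, 26), so from here the quotients repeat a_1, a_2; the period length is 2.
Hence the expansion of sqrt(195) is a_0 = 13 followed by the repeating block 1, 26 (period 2).

[13; (1, 26)]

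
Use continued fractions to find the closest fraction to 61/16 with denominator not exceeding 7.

19/5

Expand x = 61/16 as a continued fraction with the Euclidean algorithm:
  61 = 3*16 + 13, so a_0 = 3.
  16 = 1*13 + 3, so a_1 = 1.
  13 = 4*3 + 1, so a_2 = 4.
  3 = 3*1 + 0, so a_3 = 3.
so x = [3; 1, 4, 3].
Convergents (p_i = a_i*p_{i-1} + p_{i-2}, q_i = a_i*q_{i-1} + q_{i-2} with p_{-2}=0, p_{-1}=1, q_{-2}=1, q_{-1}=0), until the denominator exceeds 7:
  i=0: a_0=3, p_0 = 3*1 + 0 = 3, q_0 = 3*0 + 1 = 1.
  i=1: a_1=1, p_1 = 1*3 + 1 = 4, q_1 = 1*1 + 0 = 1.
  i=2: a_2=4, p_2 = 4*4 + 3 = 19, q_2 = 4*1 + 1 = 5.
  i=3: a_3=3, p_3 = 3*19 + 4 = 61, q_3 = 3*5 + 1 = 16.
q_3 = 16 > 7, so the last convergent with denominator <= 7 is p_2/q_2 = 19/5.
The closest fraction with denominator <= 7 is either p_2/q_2 or the intermediate fraction (k*p_2 + p_1)/(k*q_2 + q_1) with the largest k >= 1 whose denominator stays <= 7; these approach x as k grows, and every other convergent or intermediate fraction in range is farther away.
Largest k: floor((7 - q_1)/q_2) = floor((7 - 1)/5) = 1.
That gives (1*19 + 4)/(1*5 + 1) = 23/6.
Compare the errors: |x - 19/5| = |61*5 - 19*16|/(16*5) = 1/80, and |x - 23/6| = |61*6 - 23*16|/(16*6) = 2/96.
Cross-multiplying, 1*96 = 96 < 160 = 2*80, so 1/80 is smaller: the convergent 19/5 is closer to x than 23/6.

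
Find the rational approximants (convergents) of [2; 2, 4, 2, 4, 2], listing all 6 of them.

2/1, 5/2, 22/9, 49/20, 218/89, 485/198

Using the convergent recurrence p_i = a_i*p_{i-1} + p_{i-2}, q_i = a_i*q_{i-1} + q_{i-2} with p_{-2}=0, p_{-1}=1, q_{-2}=1, q_{-1}=0:
  i=0: a_0=2, p_0 = 2*1 + 0 = 2, q_0 = 2*0 + 1 = 1.
  i=1: a_1=2, p_1 = 2*2 + 1 = 5, q_1 = 2*1 + 0 = 2.
  i=2: a_2=4, p_2 = 4*5 + 2 = 22, q_2 = 4*2 + 1 = 9.
  i=3: a_3=2, p_3 = 2*22 + 5 = 49, q_3 = 2*9 + 2 = 20.
  i=4: a_4=4, p_4 = 4*49 + 22 = 218, q_4 = 4*20 + 9 = 89.
  i=5: a_5=2, p_5 = 2*218 + 49 = 485, q_5 = 2*89 + 20 = 198.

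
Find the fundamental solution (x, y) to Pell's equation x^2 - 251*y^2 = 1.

First expand sqrt(251) as a continued fraction. With x_i = (sqrt(251) + m_i)/d_i and (m_0, d_0) = (0, 1): a_0 = floor(sqrt(251)) = 15, since 15^2 = 225 <= 251 < 256 = 16^2.
Iterate m_{i+1} = d_i*a_i - m_i, d_{i+1} = (251 - m_{i+1}^2)/d_i, a_{i+1} = floor((a_0 + m_{i+1})/d_{i+1}):
  m_1 = 1*15 - 0 = 15, d_1 = (251 - 15^2)/1 = 26/1 = 26, a_1 = floor((15 + 15)/26) = 1.
  m_2 = 26*1 - 15 = 11, d_2 = (251 - 11^2)/26 = 130/26 = 5, a_2 = floor((15 + 11)/5) = 5.
  m_3 = 5*5 - 11 = 14, d_3 = (251 - 14^2)/5 = 55/5 = 11, a_3 = floor((15 + 14)/11) = 2.
  m_4 = 11*2 - 14 = 8, d_4 = (251 - 8^2)/11 = 187/11 = 17, a_4 = floor((15 + 8)/17) = 1.
  m_5 = 17*1 - 8 = 9, d_5 = (251 - 9^2)/17 = 170/17 = 10, a_5 = floor((15 + 9)/10) = 2.
  m_6 = 10*2 - 9 = 11, d_6 = (251 - 11^2)/10 = 130/10 = 13, a_6 = floor((15 + 11)/13) = 2.
  m_7 = 13*2 - 11 = 15, d_7 = (251 - 15^2)/13 = 26/13 = 2, a_7 = floor((15 + 15)/2) = 15.
  m_8 = 2*15 - 15 = 15, d_8 = (251 - 15^2)/2 = 26/2 = 13, a_8 = floor((15 + 15)/13) = 2.
  m_9 = 13*2 - 15 = 11, d_9 = (251 - 11^2)/13 = 130/13 = 10, a_9 = floor((15 + 11)/10) = 2.
  m_10 = 10*2 - 11 = 9, d_10 = (251 - 9^2)/10 = 170/10 = 17, a_10 = floor((15 + 9)/17) = 1.
  m_11 = 17*1 - 9 = 8, d_11 = (251 - 8^2)/17 = 187/17 = 11, a_11 = floor((15 + 8)/11) = 2.
  m_12 = 11*2 - 8 = 14, d_12 = (251 - 14^2)/11 = 55/11 = 5, a_12 = floor((15 + 14)/5) = 5.
  m_13 = 5*5 - 14 = 11, d_13 = (251 - 11^2)/5 = 130/5 = 26, a_13 = floor((15 + 11)/26) = 1.
  m_14 = 26*1 - 11 = 15, d_14 = (251 - 15^2)/26 = 26/26 = 1, a_14 = floor((15 + 15)/1) = 30.
  m_15 = 1*30 - 15 = 15, d_15 = (251 - 15^2)/1 = 26/1 = 26: (m_15, d_15) = (m_1, d_1) = (15, 26), so from here the quotients repeat a_1, ..., a_14; the period length is 14.
So sqrt(251) = [15; (1, 5, 2, 1, 2, 2, 15, 2, 2, 1, 2, 5, 1, 30)] with period length k = 14.
k is even, so the fundamental solution of x^2 - 251y^2 = 1 is (p_{k-1}, q_{k-1}) = (p_13, q_13); compute convergents through index 13.
Convergents (p_i = a_i*p_{i-1} + p_{i-2}, q_i = a_i*q_{i-1} + q_{i-2} with p_{-2}=0, p_{-1}=1, q_{-2}=1, q_{-1}=0):
  i=0: a_0=15, p_0 = 15*1 + 0 = 15, q_0 = 15*0 + 1 = 1.
  i=1: a_1=1, p_1 = 1*15 + 1 = 16, q_1 = 1*1 + 0 = 1.
  i=2: a_2=5, p_2 = 5*16 + 15 = 95, q_2 = 5*1 + 1 = 6.
  i=3: a_3=2, p_3 = 2*95 + 16 = 206, q_3 = 2*6 + 1 = 13.
  i=4: a_4=1, p_4 = 1*206 + 95 = 301, q_4 = 1*13 + 6 = 19.
  i=5: a_5=2, p_5 = 2*301 + 206 = 808, q_5 = 2*19 + 13 = 51.
  i=6: a_6=2, p_6 = 2*808 + 301 = 1917, q_6 = 2*51 + 19 = 121.
  i=7: a_7=15, p_7 = 15*1917 + 808 = 29563, q_7 = 15*121 + 51 = 1866.
  i=8: a_8=2, p_8 = 2*29563 + 1917 = 61043, q_8 = 2*1866 + 121 = 3853.
  i=9: a_9=2, p_9 = 2*61043 + 29563 = 151649, q_9 = 2*3853 + 1866 = 9572.
  i=10: a_10=1, p_10 = 1*151649 + 61043 = 212692, q_10 = 1*9572 + 3853 = 13425.
  i=11: a_11=2, p_11 = 2*212692 + 151649 = 577033, q_11 = 2*13425 + 9572 = 36422.
  i=12: a_12=5, p_12 = 5*577033 + 212692 = 3097857, q_12 = 5*36422 + 13425 = 195535.
  i=13: a_13=1, p_13 = 1*3097857 + 577033 = 3674890, q_13 = 1*195535 + 36422 = 231957.
Check: 3674890^2 - 251*231957^2 = 13504816512100 - 13504816512099 = 1, so (x, y) = (3674890, 231957) solves the equation, and by the theorem it is the least positive solution.

(x, y) = (3674890, 231957)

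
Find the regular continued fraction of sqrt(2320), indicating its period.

[48; (6, 96)]

Write x_i = (sqrt(2320) + m_i)/d_i with (m_0, d_0) = (0, 1). a_0 = floor(sqrt(2320)) = 48, since 48^2 = 2304 <= 2320 < 2401 = 49^2.
Iterate m_{i+1} = d_i*a_i - m_i, d_{i+1} = (2320 - m_{i+1}^2)/d_i, a_{i+1} = floor((a_0 + m_{i+1})/d_{i+1}):
  m_1 = 1*48 - 0 = 48, d_1 = (2320 - 48^2)/1 = 16/1 = 16, a_1 = floor((48 + 48)/16) = 6.
  m_2 = 16*6 - 48 = 48, d_2 = (2320 - 48^2)/16 = 16/16 = 1, a_2 = floor((48 + 48)/1) = 96.
  m_3 = 1*96 - 48 = 48, d_3 = (2320 - 48^2)/1 = 16/1 = 16: (m_3, d_3) = (m_1, d_1) = (48, 16), so from here the quotients repeat a_1, a_2; the period length is 2.
Hence the expansion of sqrt(2320) is a_0 = 48 followed by the repeating block 6, 96 (period 2).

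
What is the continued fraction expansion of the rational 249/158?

Run the Euclidean algorithm on 249 and 158; the successive quotients are the partial quotients a_0, a_1, ... (each step inverts the fractional part left over by the previous one):
  249 = 1*158 + 91, so a_0 = 1.
  158 = 1*91 + 67, so a_1 = 1.
  91 = 1*67 + 24, so a_2 = 1.
  67 = 2*24 + 19, so a_3 = 2.
  24 = 1*19 + 5, so a_4 = 1.
  19 = 3*5 + 4, so a_5 = 3.
  5 = 1*4 + 1, so a_6 = 1.
  4 = 4*1 + 0, so a_7 = 4.
The remainder reaches 0 after 8 divisions, so the expansion has 8 partial quotients, read off in order.

[1; 1, 1, 2, 1, 3, 1, 4]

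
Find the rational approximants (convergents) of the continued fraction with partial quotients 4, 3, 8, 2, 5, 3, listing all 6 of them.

Using the convergent recurrence p_i = a_i*p_{i-1} + p_{i-2}, q_i = a_i*q_{i-1} + q_{i-2} with p_{-2}=0, p_{-1}=1, q_{-2}=1, q_{-1}=0:
  i=0: a_0=4, p_0 = 4*1 + 0 = 4, q_0 = 4*0 + 1 = 1.
  i=1: a_1=3, p_1 = 3*4 + 1 = 13, q_1 = 3*1 + 0 = 3.
  i=2: a_2=8, p_2 = 8*13 + 4 = 108, q_2 = 8*3 + 1 = 25.
  i=3: a_3=2, p_3 = 2*108 + 13 = 229, q_3 = 2*25 + 3 = 53.
  i=4: a_4=5, p_4 = 5*229 + 108 = 1253, q_4 = 5*53 + 25 = 290.
  i=5: a_5=3, p_5 = 3*1253 + 229 = 3988, q_5 = 3*290 + 53 = 923.

4/1, 13/3, 108/25, 229/53, 1253/290, 3988/923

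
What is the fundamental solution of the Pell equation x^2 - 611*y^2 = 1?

(x, y) = (236926, 9585)

First expand sqrt(611) as a continued fraction. With x_i = (sqrt(611) + m_i)/d_i and (m_0, d_0) = (0, 1): a_0 = floor(sqrt(611)) = 24, since 24^2 = 576 <= 611 < 625 = 25^2.
Iterate m_{i+1} = d_i*a_i - m_i, d_{i+1} = (611 - m_{i+1}^2)/d_i, a_{i+1} = floor((a_0 + m_{i+1})/d_{i+1}):
  m_1 = 1*24 - 0 = 24, d_1 = (611 - 24^2)/1 = 35/1 = 35, a_1 = floor((24 + 24)/35) = 1.
  m_2 = 35*1 - 24 = 11, d_2 = (611 - 11^2)/35 = 490/35 = 14, a_2 = floor((24 + 11)/14) = 2.
  m_3 = 14*2 - 11 = 17, d_3 = (611 - 17^2)/14 = 322/14 = 23, a_3 = floor((24 + 17)/23) = 1.
  m_4 = 23*1 - 17 = 6, d_4 = (611 - 6^2)/23 = 575/23 = 25, a_4 = floor((24 + 6)/25) = 1.
  m_5 = 25*1 - 6 = 19, d_5 = (611 - 19^2)/25 = 250/25 = 10, a_5 = floor((24 + 19)/10) = 4.
  m_6 = 10*4 - 19 = 21, d_6 = (611 - 21^2)/10 = 170/10 = 17, a_6 = floor((24 + 21)/17) = 2.
  m_7 = 17*2 - 21 = 13, d_7 = (611 - 13^2)/17 = 442/17 = 26, a_7 = floor((24 + 13)/26) = 1.
  m_8 = 26*1 - 13 = 13, d_8 = (611 - 13^2)/26 = 442/26 = 17, a_8 = floor((24 + 13)/17) = 2.
  m_9 = 17*2 - 13 = 21, d_9 = (611 - 21^2)/17 = 170/17 = 10, a_9 = floor((24 + 21)/10) = 4.
  m_10 = 10*4 - 21 = 19, d_10 = (611 - 19^2)/10 = 250/10 = 25, a_10 = floor((24 + 19)/25) = 1.
  m_11 = 25*1 - 19 = 6, d_11 = (611 - 6^2)/25 = 575/25 = 23, a_11 = floor((24 + 6)/23) = 1.
  m_12 = 23*1 - 6 = 17, d_12 = (611 - 17^2)/23 = 322/23 = 14, a_12 = floor((24 + 17)/14) = 2.
  m_13 = 14*2 - 17 = 11, d_13 = (611 - 11^2)/14 = 490/14 = 35, a_13 = floor((24 + 11)/35) = 1.
  m_14 = 35*1 - 11 = 24, d_14 = (611 - 24^2)/35 = 35/35 = 1, a_14 = floor((24 + 24)/1) = 48.
  m_15 = 1*48 - 24 = 24, d_15 = (611 - 24^2)/1 = 35/1 = 35: (m_15, d_15) = (m_1, d_1) = (24, 35), so from here the quotients repeat a_1, ..., a_14; the period length is 14.
So sqrt(611) = [24; (1, 2, 1, 1, 4, 2, 1, 2, 4, 1, 1, 2, 1, 48)] with period length k = 14.
k is even, so the fundamental solution of x^2 - 611y^2 = 1 is (p_{k-1}, q_{k-1}) = (p_13, q_13); compute convergents through index 13.
Convergents (p_i = a_i*p_{i-1} + p_{i-2}, q_i = a_i*q_{i-1} + q_{i-2} with p_{-2}=0, p_{-1}=1, q_{-2}=1, q_{-1}=0):
  i=0: a_0=24, p_0 = 24*1 + 0 = 24, q_0 = 24*0 + 1 = 1.
  i=1: a_1=1, p_1 = 1*24 + 1 = 25, q_1 = 1*1 + 0 = 1.
  i=2: a_2=2, p_2 = 2*25 + 24 = 74, q_2 = 2*1 + 1 = 3.
  i=3: a_3=1, p_3 = 1*74 + 25 = 99, q_3 = 1*3 + 1 = 4.
  i=4: a_4=1, p_4 = 1*99 + 74 = 173, q_4 = 1*4 + 3 = 7.
  i=5: a_5=4, p_5 = 4*173 + 99 = 791, q_5 = 4*7 + 4 = 32.
  i=6: a_6=2, p_6 = 2*791 + 173 = 1755, q_6 = 2*32 + 7 = 71.
  i=7: a_7=1, p_7 = 1*1755 + 791 = 2546, q_7 = 1*71 + 32 = 103.
  i=8: a_8=2, p_8 = 2*2546 + 1755 = 6847, q_8 = 2*103 + 71 = 277.
  i=9: a_9=4, p_9 = 4*6847 + 2546 = 29934, q_9 = 4*277 + 103 = 1211.
  i=10: a_10=1, p_10 = 1*29934 + 6847 = 36781, q_10 = 1*1211 + 277 = 1488.
  i=11: a_11=1, p_11 = 1*36781 + 29934 = 66715, q_11 = 1*1488 + 1211 = 2699.
  i=12: a_12=2, p_12 = 2*66715 + 36781 = 170211, q_12 = 2*2699 + 1488 = 6886.
  i=13: a_13=1, p_13 = 1*170211 + 66715 = 236926, q_13 = 1*6886 + 2699 = 9585.
Check: 236926^2 - 611*9585^2 = 56133929476 - 56133929475 = 1, so (x, y) = (236926, 9585) solves the equation, and by the theorem it is the least positive solution.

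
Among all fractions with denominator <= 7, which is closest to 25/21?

Expand x = 25/21 as a continued fraction with the Euclidean algorithm:
  25 = 1*21 + 4, so a_0 = 1.
  21 = 5*4 + 1, so a_1 = 5.
  4 = 4*1 + 0, so a_2 = 4.
so x = [1; 5, 4].
Convergents (p_i = a_i*p_{i-1} + p_{i-2}, q_i = a_i*q_{i-1} + q_{i-2} with p_{-2}=0, p_{-1}=1, q_{-2}=1, q_{-1}=0), until the denominator exceeds 7:
  i=0: a_0=1, p_0 = 1*1 + 0 = 1, q_0 = 1*0 + 1 = 1.
  i=1: a_1=5, p_1 = 5*1 + 1 = 6, q_1 = 5*1 + 0 = 5.
  i=2: a_2=4, p_2 = 4*6 + 1 = 25, q_2 = 4*5 + 1 = 21.
q_2 = 21 > 7, so the last convergent with denominator <= 7 is p_1/q_1 = 6/5.
The closest fraction with denominator <= 7 is either p_1/q_1 or the intermediate fraction (k*p_1 + p_0)/(k*q_1 + q_0) with the largest k >= 1 whose denominator stays <= 7; these approach x as k grows, and every other convergent or intermediate fraction in range is farther away.
Largest k: floor((7 - q_0)/q_1) = floor((7 - 1)/5) = 1.
That gives (1*6 + 1)/(1*5 + 1) = 7/6.
Compare the errors: |x - 6/5| = |25*5 - 6*21|/(21*5) = 1/105, and |x - 7/6| = |25*6 - 7*21|/(21*6) = 3/126.
Cross-multiplying, 1*126 = 126 < 315 = 3*105, so 1/105 is smaller: the convergent 6/5 is closer to x than 7/6.

6/5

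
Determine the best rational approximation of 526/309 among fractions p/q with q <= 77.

Expand x = 526/309 as a continued fraction with the Euclidean algorithm:
  526 = 1*309 + 217, so a_0 = 1.
  309 = 1*217 + 92, so a_1 = 1.
  217 = 2*92 + 33, so a_2 = 2.
  92 = 2*33 + 26, so a_3 = 2.
  33 = 1*26 + 7, so a_4 = 1.
  26 = 3*7 + 5, so a_5 = 3.
  7 = 1*5 + 2, so a_6 = 1.
  5 = 2*2 + 1, so a_7 = 2.
  2 = 2*1 + 0, so a_8 = 2.
so x = [1; 1, 2, 2, 1, 3, 1, 2, 2].
Convergents (p_i = a_i*p_{i-1} + p_{i-2}, q_i = a_i*q_{i-1} + q_{i-2} with p_{-2}=0, p_{-1}=1, q_{-2}=1, q_{-1}=0), until the denominator exceeds 77:
  i=0: a_0=1, p_0 = 1*1 + 0 = 1, q_0 = 1*0 + 1 = 1.
  i=1: a_1=1, p_1 = 1*1 + 1 = 2, q_1 = 1*1 + 0 = 1.
  i=2: a_2=2, p_2 = 2*2 + 1 = 5, q_2 = 2*1 + 1 = 3.
  i=3: a_3=2, p_3 = 2*5 + 2 = 12, q_3 = 2*3 + 1 = 7.
  i=4: a_4=1, p_4 = 1*12 + 5 = 17, q_4 = 1*7 + 3 = 10.
  i=5: a_5=3, p_5 = 3*17 + 12 = 63, q_5 = 3*10 + 7 = 37.
  i=6: a_6=1, p_6 = 1*63 + 17 = 80, q_6 = 1*37 + 10 = 47.
  i=7: a_7=2, p_7 = 2*80 + 63 = 223, q_7 = 2*47 + 37 = 131.
q_7 = 131 > 77, so the last convergent with denominator <= 77 is p_6/q_6 = 80/47.
The closest fraction with denominator <= 77 is either p_6/q_6 or the intermediate fraction (k*p_6 + p_5)/(k*q_6 + q_5) with the largest k >= 1 whose denominator stays <= 77; these approach x as k grows, and every other convergent or intermediate fraction in range is farther away.
Largest k: floor((77 - q_5)/q_6) = floor((77 - 37)/47) = 0.
Since k = 0, no intermediate fraction beyond p_6/q_6 has denominator <= 77, so the convergent 80/47 is the closest (its error is |526*47 - 80*309|/(309*47) = 2/14523).

80/47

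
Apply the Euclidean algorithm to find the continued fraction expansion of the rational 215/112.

[1; 1, 11, 2, 4]

Run the Euclidean algorithm on 215 and 112; the successive quotients are the partial quotients a_0, a_1, ... (each step inverts the fractional part left over by the previous one):
  215 = 1*112 + 103, so a_0 = 1.
  112 = 1*103 + 9, so a_1 = 1.
  103 = 11*9 + 4, so a_2 = 11.
  9 = 2*4 + 1, so a_3 = 2.
  4 = 4*1 + 0, so a_4 = 4.
The remainder reaches 0 after 5 divisions, so the expansion has 5 partial quotients, read off in order.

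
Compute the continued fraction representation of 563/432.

[1; 3, 3, 2, 1, 3, 1, 2]

Run the Euclidean algorithm on 563 and 432; the successive quotients are the partial quotients a_0, a_1, ... (each step inverts the fractional part left over by the previous one):
  563 = 1*432 + 131, so a_0 = 1.
  432 = 3*131 + 39, so a_1 = 3.
  131 = 3*39 + 14, so a_2 = 3.
  39 = 2*14 + 11, so a_3 = 2.
  14 = 1*11 + 3, so a_4 = 1.
  11 = 3*3 + 2, so a_5 = 3.
  3 = 1*2 + 1, so a_6 = 1.
  2 = 2*1 + 0, so a_7 = 2.
The remainder reaches 0 after 8 divisions, so the expansion has 8 partial quotients, read off in order.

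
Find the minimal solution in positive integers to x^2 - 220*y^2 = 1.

First expand sqrt(220) as a continued fraction. With x_i = (sqrt(220) + m_i)/d_i and (m_0, d_0) = (0, 1): a_0 = floor(sqrt(220)) = 14, since 14^2 = 196 <= 220 < 225 = 15^2.
Iterate m_{i+1} = d_i*a_i - m_i, d_{i+1} = (220 - m_{i+1}^2)/d_i, a_{i+1} = floor((a_0 + m_{i+1})/d_{i+1}):
  m_1 = 1*14 - 0 = 14, d_1 = (220 - 14^2)/1 = 24/1 = 24, a_1 = floor((14 + 14)/24) = 1.
  m_2 = 24*1 - 14 = 10, d_2 = (220 - 10^2)/24 = 120/24 = 5, a_2 = floor((14 + 10)/5) = 4.
  m_3 = 5*4 - 10 = 10, d_3 = (220 - 10^2)/5 = 120/5 = 24, a_3 = floor((14 + 10)/24) = 1.
  m_4 = 24*1 - 10 = 14, d_4 = (220 - 14^2)/24 = 24/24 = 1, a_4 = floor((14 + 14)/1) = 28.
  m_5 = 1*28 - 14 = 14, d_5 = (220 - 14^2)/1 = 24/1 = 24: (m_5, d_5) = (m_1, d_1) = (14, 24), so from here the quotients repeat a_1, ..., a_4; the period length is 4.
So sqrt(220) = [14; (1, 4, 1, 28)] with period length k = 4.
k is even, so the fundamental solution of x^2 - 220y^2 = 1 is (p_{k-1}, q_{k-1}) = (p_3, q_3); compute convergents through index 3.
Convergents (p_i = a_i*p_{i-1} + p_{i-2}, q_i = a_i*q_{i-1} + q_{i-2} with p_{-2}=0, p_{-1}=1, q_{-2}=1, q_{-1}=0):
  i=0: a_0=14, p_0 = 14*1 + 0 = 14, q_0 = 14*0 + 1 = 1.
  i=1: a_1=1, p_1 = 1*14 + 1 = 15, q_1 = 1*1 + 0 = 1.
  i=2: a_2=4, p_2 = 4*15 + 14 = 74, q_2 = 4*1 + 1 = 5.
  i=3: a_3=1, p_3 = 1*74 + 15 = 89, q_3 = 1*5 + 1 = 6.
Check: 89^2 - 220*6^2 = 7921 - 7920 = 1, so (x, y) = (89, 6) solves the equation, and by the theorem it is the least positive solution.

(x, y) = (89, 6)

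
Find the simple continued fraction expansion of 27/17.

Run the Euclidean algorithm on 27 and 17; the successive quotients are the partial quotients a_0, a_1, ... (each step inverts the fractional part left over by the previous one):
  27 = 1*17 + 10, so a_0 = 1.
  17 = 1*10 + 7, so a_1 = 1.
  10 = 1*7 + 3, so a_2 = 1.
  7 = 2*3 + 1, so a_3 = 2.
  3 = 3*1 + 0, so a_4 = 3.
The remainder reaches 0 after 5 divisions, so the expansion has 5 partial quotients, read off in order.

[1; 1, 1, 2, 3]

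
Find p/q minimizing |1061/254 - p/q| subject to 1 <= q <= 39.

71/17

Expand x = 1061/254 as a continued fraction with the Euclidean algorithm:
  1061 = 4*254 + 45, so a_0 = 4.
  254 = 5*45 + 29, so a_1 = 5.
  45 = 1*29 + 16, so a_2 = 1.
  29 = 1*16 + 13, so a_3 = 1.
  16 = 1*13 + 3, so a_4 = 1.
  13 = 4*3 + 1, so a_5 = 4.
  3 = 3*1 + 0, so a_6 = 3.
so x = [4; 5, 1, 1, 1, 4, 3].
Convergents (p_i = a_i*p_{i-1} + p_{i-2}, q_i = a_i*q_{i-1} + q_{i-2} with p_{-2}=0, p_{-1}=1, q_{-2}=1, q_{-1}=0), until the denominator exceeds 39:
  i=0: a_0=4, p_0 = 4*1 + 0 = 4, q_0 = 4*0 + 1 = 1.
  i=1: a_1=5, p_1 = 5*4 + 1 = 21, q_1 = 5*1 + 0 = 5.
  i=2: a_2=1, p_2 = 1*21 + 4 = 25, q_2 = 1*5 + 1 = 6.
  i=3: a_3=1, p_3 = 1*25 + 21 = 46, q_3 = 1*6 + 5 = 11.
  i=4: a_4=1, p_4 = 1*46 + 25 = 71, q_4 = 1*11 + 6 = 17.
  i=5: a_5=4, p_5 = 4*71 + 46 = 330, q_5 = 4*17 + 11 = 79.
q_5 = 79 > 39, so the last convergent with denominator <= 39 is p_4/q_4 = 71/17.
The closest fraction with denominator <= 39 is either p_4/q_4 or the intermediate fraction (k*p_4 + p_3)/(k*q_4 + q_3) with the largest k >= 1 whose denominator stays <= 39; these approach x as k grows, and every other convergent or intermediate fraction in range is farther away.
Largest k: floor((39 - q_3)/q_4) = floor((39 - 11)/17) = 1.
That gives (1*71 + 46)/(1*17 + 11) = 117/28.
Compare the errors: |x - 71/17| = |1061*17 - 71*254|/(254*17) = 3/4318, and |x - 117/28| = |1061*28 - 117*254|/(254*28) = 10/7112.
Cross-multiplying, 3*7112 = 21336 < 43180 = 10*4318, so 3/4318 is smaller: the convergent 71/17 is closer to x than 117/28.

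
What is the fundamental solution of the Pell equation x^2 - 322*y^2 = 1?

First expand sqrt(322) as a continued fraction. With x_i = (sqrt(322) + m_i)/d_i and (m_0, d_0) = (0, 1): a_0 = floor(sqrt(322)) = 17, since 17^2 = 289 <= 322 < 324 = 18^2.
Iterate m_{i+1} = d_i*a_i - m_i, d_{i+1} = (322 - m_{i+1}^2)/d_i, a_{i+1} = floor((a_0 + m_{i+1})/d_{i+1}):
  m_1 = 1*17 - 0 = 17, d_1 = (322 - 17^2)/1 = 33/1 = 33, a_1 = floor((17 + 17)/33) = 1.
  m_2 = 33*1 - 17 = 16, d_2 = (322 - 16^2)/33 = 66/33 = 2, a_2 = floor((17 + 16)/2) = 16.
  m_3 = 2*16 - 16 = 16, d_3 = (322 - 16^2)/2 = 66/2 = 33, a_3 = floor((17 + 16)/33) = 1.
  m_4 = 33*1 - 16 = 17, d_4 = (322 - 17^2)/33 = 33/33 = 1, a_4 = floor((17 + 17)/1) = 34.
  m_5 = 1*34 - 17 = 17, d_5 = (322 - 17^2)/1 = 33/1 = 33: (m_5, d_5) = (m_1, d_1) = (17, 33), so from here the quotients repeat a_1, ..., a_4; the period length is 4.
So sqrt(322) = [17; (1, 16, 1, 34)] with period length k = 4.
k is even, so the fundamental solution of x^2 - 322y^2 = 1 is (p_{k-1}, q_{k-1}) = (p_3, q_3); compute convergents through index 3.
Convergents (p_i = a_i*p_{i-1} + p_{i-2}, q_i = a_i*q_{i-1} + q_{i-2} with p_{-2}=0, p_{-1}=1, q_{-2}=1, q_{-1}=0):
  i=0: a_0=17, p_0 = 17*1 + 0 = 17, q_0 = 17*0 + 1 = 1.
  i=1: a_1=1, p_1 = 1*17 + 1 = 18, q_1 = 1*1 + 0 = 1.
  i=2: a_2=16, p_2 = 16*18 + 17 = 305, q_2 = 16*1 + 1 = 17.
  i=3: a_3=1, p_3 = 1*305 + 18 = 323, q_3 = 1*17 + 1 = 18.
Check: 323^2 - 322*18^2 = 104329 - 104328 = 1, so (x, y) = (323, 18) solves the equation, and by the theorem it is the least positive solution.

(x, y) = (323, 18)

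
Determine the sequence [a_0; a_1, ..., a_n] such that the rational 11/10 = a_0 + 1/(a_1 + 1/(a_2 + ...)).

Run the Euclidean algorithm on 11 and 10; the successive quotients are the partial quotients a_0, a_1, ... (each step inverts the fractional part left over by the previous one):
  11 = 1*10 + 1, so a_0 = 1.
  10 = 10*1 + 0, so a_1 = 10.
The remainder reaches 0 after 2 divisions, so the expansion has 2 partial quotients, read off in order.

[1; 10]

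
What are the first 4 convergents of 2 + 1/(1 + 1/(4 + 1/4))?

2/1, 3/1, 14/5, 59/21

Using the convergent recurrence p_i = a_i*p_{i-1} + p_{i-2}, q_i = a_i*q_{i-1} + q_{i-2} with p_{-2}=0, p_{-1}=1, q_{-2}=1, q_{-1}=0:
  i=0: a_0=2, p_0 = 2*1 + 0 = 2, q_0 = 2*0 + 1 = 1.
  i=1: a_1=1, p_1 = 1*2 + 1 = 3, q_1 = 1*1 + 0 = 1.
  i=2: a_2=4, p_2 = 4*3 + 2 = 14, q_2 = 4*1 + 1 = 5.
  i=3: a_3=4, p_3 = 4*14 + 3 = 59, q_3 = 4*5 + 1 = 21.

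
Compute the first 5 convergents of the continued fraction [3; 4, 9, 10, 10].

3/1, 13/4, 120/37, 1213/374, 12250/3777

Using the convergent recurrence p_i = a_i*p_{i-1} + p_{i-2}, q_i = a_i*q_{i-1} + q_{i-2} with p_{-2}=0, p_{-1}=1, q_{-2}=1, q_{-1}=0:
  i=0: a_0=3, p_0 = 3*1 + 0 = 3, q_0 = 3*0 + 1 = 1.
  i=1: a_1=4, p_1 = 4*3 + 1 = 13, q_1 = 4*1 + 0 = 4.
  i=2: a_2=9, p_2 = 9*13 + 3 = 120, q_2 = 9*4 + 1 = 37.
  i=3: a_3=10, p_3 = 10*120 + 13 = 1213, q_3 = 10*37 + 4 = 374.
  i=4: a_4=10, p_4 = 10*1213 + 120 = 12250, q_4 = 10*374 + 37 = 3777.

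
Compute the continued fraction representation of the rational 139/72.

[1; 1, 13, 2, 2]

Run the Euclidean algorithm on 139 and 72; the successive quotients are the partial quotients a_0, a_1, ... (each step inverts the fractional part left over by the previous one):
  139 = 1*72 + 67, so a_0 = 1.
  72 = 1*67 + 5, so a_1 = 1.
  67 = 13*5 + 2, so a_2 = 13.
  5 = 2*2 + 1, so a_3 = 2.
  2 = 2*1 + 0, so a_4 = 2.
The remainder reaches 0 after 5 divisions, so the expansion has 5 partial quotients, read off in order.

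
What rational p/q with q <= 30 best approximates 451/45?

301/30

Expand x = 451/45 as a continued fraction with the Euclidean algorithm:
  451 = 10*45 + 1, so a_0 = 10.
  45 = 45*1 + 0, so a_1 = 45.
so x = [10; 45].
Convergents (p_i = a_i*p_{i-1} + p_{i-2}, q_i = a_i*q_{i-1} + q_{i-2} with p_{-2}=0, p_{-1}=1, q_{-2}=1, q_{-1}=0), until the denominator exceeds 30:
  i=0: a_0=10, p_0 = 10*1 + 0 = 10, q_0 = 10*0 + 1 = 1.
  i=1: a_1=45, p_1 = 45*10 + 1 = 451, q_1 = 45*1 + 0 = 45.
q_1 = 45 > 30, so the last convergent with denominator <= 30 is p_0/q_0 = 10/1.
The closest fraction with denominator <= 30 is either p_0/q_0 or the intermediate fraction (k*p_0 + p_{-1})/(k*q_0 + q_{-1}) with the largest k >= 1 whose denominator stays <= 30; these approach x as k grows, and every other convergent or intermediate fraction in range is farther away.
Largest k: floor((30 - q_{-1})/q_0) = floor((30 - 0)/1) = 30 (using the seeds p_{-1} = 1, q_{-1} = 0).
That gives (30*10 + 1)/(30*1 + 0) = 301/30.
Compare the errors: |x - 10/1| = |451*1 - 10*45|/(45*1) = 1/45, and |x - 301/30| = |451*30 - 301*45|/(45*30) = 15/1350.
Cross-multiplying, 15*45 = 675 < 1350 = 1*1350, so 15/1350 is smaller: the intermediate fraction 301/30 is closer to x than 10/1.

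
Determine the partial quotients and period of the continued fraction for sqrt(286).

[16; (1, 10, 3, 3, 2, 3, 3, 10, 1, 32)]

Write x_i = (sqrt(286) + m_i)/d_i with (m_0, d_0) = (0, 1). a_0 = floor(sqrt(286)) = 16, since 16^2 = 256 <= 286 < 289 = 17^2.
Iterate m_{i+1} = d_i*a_i - m_i, d_{i+1} = (286 - m_{i+1}^2)/d_i, a_{i+1} = floor((a_0 + m_{i+1})/d_{i+1}):
  m_1 = 1*16 - 0 = 16, d_1 = (286 - 16^2)/1 = 30/1 = 30, a_1 = floor((16 + 16)/30) = 1.
  m_2 = 30*1 - 16 = 14, d_2 = (286 - 14^2)/30 = 90/30 = 3, a_2 = floor((16 + 14)/3) = 10.
  m_3 = 3*10 - 14 = 16, d_3 = (286 - 16^2)/3 = 30/3 = 10, a_3 = floor((16 + 16)/10) = 3.
  m_4 = 10*3 - 16 = 14, d_4 = (286 - 14^2)/10 = 90/10 = 9, a_4 = floor((16 + 14)/9) = 3.
  m_5 = 9*3 - 14 = 13, d_5 = (286 - 13^2)/9 = 117/9 = 13, a_5 = floor((16 + 13)/13) = 2.
  m_6 = 13*2 - 13 = 13, d_6 = (286 - 13^2)/13 = 117/13 = 9, a_6 = floor((16 + 13)/9) = 3.
  m_7 = 9*3 - 13 = 14, d_7 = (286 - 14^2)/9 = 90/9 = 10, a_7 = floor((16 + 14)/10) = 3.
  m_8 = 10*3 - 14 = 16, d_8 = (286 - 16^2)/10 = 30/10 = 3, a_8 = floor((16 + 16)/3) = 10.
  m_9 = 3*10 - 16 = 14, d_9 = (286 - 14^2)/3 = 90/3 = 30, a_9 = floor((16 + 14)/30) = 1.
  m_10 = 30*1 - 14 = 16, d_10 = (286 - 16^2)/30 = 30/30 = 1, a_10 = floor((16 + 16)/1) = 32.
  m_11 = 1*32 - 16 = 16, d_11 = (286 - 16^2)/1 = 30/1 = 30: (m_11, d_11) = (m_1, d_1) = (16, 30), so from here the quotients repeat a_1, ..., a_10; the period length is 10.
Hence the expansion of sqrt(286) is a_0 = 16 followed by the repeating block 1, 10, 3, 3, 2, 3, 3, 10, 1, 32 (period 10).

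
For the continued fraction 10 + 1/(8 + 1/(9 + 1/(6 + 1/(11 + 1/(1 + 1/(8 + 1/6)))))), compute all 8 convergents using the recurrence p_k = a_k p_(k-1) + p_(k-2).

10/1, 81/8, 739/73, 4515/446, 50404/4979, 54919/5425, 489756/48379, 2993455/295699

Using the convergent recurrence p_i = a_i*p_{i-1} + p_{i-2}, q_i = a_i*q_{i-1} + q_{i-2} with p_{-2}=0, p_{-1}=1, q_{-2}=1, q_{-1}=0:
  i=0: a_0=10, p_0 = 10*1 + 0 = 10, q_0 = 10*0 + 1 = 1.
  i=1: a_1=8, p_1 = 8*10 + 1 = 81, q_1 = 8*1 + 0 = 8.
  i=2: a_2=9, p_2 = 9*81 + 10 = 739, q_2 = 9*8 + 1 = 73.
  i=3: a_3=6, p_3 = 6*739 + 81 = 4515, q_3 = 6*73 + 8 = 446.
  i=4: a_4=11, p_4 = 11*4515 + 739 = 50404, q_4 = 11*446 + 73 = 4979.
  i=5: a_5=1, p_5 = 1*50404 + 4515 = 54919, q_5 = 1*4979 + 446 = 5425.
  i=6: a_6=8, p_6 = 8*54919 + 50404 = 489756, q_6 = 8*5425 + 4979 = 48379.
  i=7: a_7=6, p_7 = 6*489756 + 54919 = 2993455, q_7 = 6*48379 + 5425 = 295699.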